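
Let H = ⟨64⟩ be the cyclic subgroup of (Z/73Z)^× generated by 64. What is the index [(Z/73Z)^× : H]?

ord(64) | φ(73) = 73 − 1 = 72 = 2^3 · 3^2.
Divisors of 72: 1, 2, 3, 4, 6, 8, 9, 12, 18, 24, 36, 72.
Compute 64^d (mod 73) for the divisors d until we hit 1:
64^1 ≡ 64
64^2 ≡ 8
64^3 ≡ 1
Thus |⟨64⟩| = ord(64) = 3.
[(Z/73Z)^× : ⟨64⟩] = 72/3 = 24.

24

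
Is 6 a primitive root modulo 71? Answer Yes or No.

No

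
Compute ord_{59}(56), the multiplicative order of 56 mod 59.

58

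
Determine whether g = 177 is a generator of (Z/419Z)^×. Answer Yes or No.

φ(419) = 419 − 1 = 418 = 2 · 11 · 19.
Test 177^(418/q) mod 419 for each prime factor q of 418:
177^209 ≡ 1 (mod 419)  [q = 2: ≡ 1 ✗]
177^38 ≡ 129 (mod 419)  [q = 11: ≢ 1 ✓]
177^22 ≡ 139 (mod 419)  [q = 19: ≢ 1 ✓]
177^209 ≡ 1 shows ord(177) | 209, strictly less than φ(419); not a primitive root.

No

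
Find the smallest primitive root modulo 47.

φ(47) = 47 − 1 = 46 = 2 · 23.
g is a primitive root iff g^(46/q) ≢ 1 (mod 47) for each prime q ∈ {2, 23}.
g = 2: 2^23 ≡ 1 — hits 1, so not a primitive root.
g = 3: 3^23 ≡ 1 — hits 1, so not a primitive root.
g = 4: 4^23 ≡ 1 — hits 1, so not a primitive root.
g = 5: 5^23 ≡ 46; 5^2 ≡ 25 — none is 1, so 5 is a primitive root.
The smallest primitive root modulo 47 is 5.

5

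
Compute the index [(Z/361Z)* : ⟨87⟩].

6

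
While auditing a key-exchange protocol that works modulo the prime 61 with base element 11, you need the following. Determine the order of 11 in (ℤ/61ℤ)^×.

4

By Lagrange's theorem, ord_61(11) divides φ(61) = 61 − 1 = 60 = 2^2 · 3 · 5.
Divisors of 60: 1, 2, 3, 4, 5, 6, 10, 12, 15, 20, 30, 60.
Check 11^d mod 61 for each divisor in increasing order:
11^1 ≡ 11
11^2 ≡ 60
11^3 ≡ 50
11^4 ≡ 1
Therefore the multiplicative order of 11 modulo 61 is 4.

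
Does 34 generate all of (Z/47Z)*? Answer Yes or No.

No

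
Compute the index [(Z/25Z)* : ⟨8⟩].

1

By Lagrange's theorem, ord_25(8) divides φ(25) = φ(5^2) = 5·(5−1) = 20 = 2^2 · 5.
Divisors of 20: 1, 2, 4, 5, 10, 20.
Test each divisor d:
8^1 ≡ 8 (mod 25)
8^2 ≡ 14 (mod 25)
8^4 ≡ 21 (mod 25)
8^5 ≡ 18 (mod 25)
8^10 ≡ 24 (mod 25)
8^20 ≡ 1 (mod 25) ✓
Thus |⟨8⟩| = ord(8) = 20.
Index = |(Z/25Z)^×| / |⟨8⟩| = 20 / 20 = 1.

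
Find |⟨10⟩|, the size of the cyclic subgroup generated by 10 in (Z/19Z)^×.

18

By Lagrange's theorem, ord_19(10) divides φ(19) = 19 − 1 = 18 = 2 · 3^2.
Divisors of 18: 1, 2, 3, 6, 9, 18.
Test each divisor d:
10^1 ≡ 10 (mod 19)
10^2 ≡ 5 (mod 19)
10^3 ≡ 12 (mod 19)
10^6 ≡ 11 (mod 19)
10^9 ≡ 18 (mod 19)
10^18 ≡ 1 (mod 19) ✓
So ord_19(10) = 18.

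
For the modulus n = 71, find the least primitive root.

7

φ(71) = 71 − 1 = 70 = 2 · 5 · 7.
Test candidates g = 2, 3, … against the prime factors q ∈ {2, 5, 7} of φ(71): g is a generator iff g^(70/q) ≢ 1 for every such q.
g = 2: 2^35 ≡ 1 — hits 1, so not a primitive root.
g = 3: 3^35 ≡ 1 — hits 1, so not a primitive root.
g = 4: 4^35 ≡ 1 — hits 1, so not a primitive root.
g = 5: 5^35 ≡ 1 — hits 1, so not a primitive root.
g = 6: 6^35 ≡ 1 — hits 1, so not a primitive root.
g = 7: 7^35 ≡ 70; 7^14 ≡ 54; 7^10 ≡ 45 — none is 1, so 7 is a primitive root.
Hence the least primitive root of 71 is 7.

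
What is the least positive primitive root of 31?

3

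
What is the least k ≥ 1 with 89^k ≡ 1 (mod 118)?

58

The order of 89 must divide φ(118) = φ(2)·φ(59) = 1·58 = 58 = 2 · 29.
Divisors of 58: 1, 2, 29, 58.
Test each divisor d:
89^1 ≡ 89 (mod 118)
89^2 ≡ 15 (mod 118)
89^29 ≡ 117 (mod 118)
89^58 ≡ 1 (mod 118) ✓
Therefore the multiplicative order of 89 modulo 118 is 58.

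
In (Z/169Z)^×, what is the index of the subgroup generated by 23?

26

By Lagrange's theorem, ord_169(23) divides φ(169) = φ(13^2) = 13·(13−1) = 156 = 2^2 · 3 · 13.
Divisors of 156: 1, 2, 3, 4, 6, 12, 13, 26, 39, 52, 78, 156.
Test each divisor d:
23^1 ≡ 23 (mod 169)
23^2 ≡ 22 (mod 169)
23^3 ≡ 168 (mod 169)
23^4 ≡ 146 (mod 169)
23^6 ≡ 1 (mod 169) ✓
The order of 23 is 6, so the subgroup it generates has 6 elements.
Index = |(Z/169Z)^×| / |⟨23⟩| = 156 / 6 = 26.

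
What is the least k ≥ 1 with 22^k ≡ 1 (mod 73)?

Since 22 ∈ (Z/73Z)^×, its order divides φ(73) = 73 − 1 = 72 = 2^3 · 3^2.
Divisors of 72: 1, 2, 3, 4, 6, 8, 9, 12, 18, 24, 36, 72.
Compute 22^d (mod 73) for the divisors d until we hit 1:
22^1 ≡ 22
22^2 ≡ 46
22^3 ≡ 63
22^4 ≡ 72
22^6 ≡ 27
22^8 ≡ 1
Therefore the multiplicative order of 22 modulo 73 is 8.

8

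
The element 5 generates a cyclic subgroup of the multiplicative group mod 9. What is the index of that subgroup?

1

By Lagrange's theorem, ord_9(5) divides φ(9) = φ(3^2) = 3·(3−1) = 6 = 2 · 3.
Divisors of 6: 1, 2, 3, 6.
Evaluate successive powers at the divisors of 6:
5^1 ≡ 5 (mod 9)
5^2 ≡ 7 (mod 9)
5^3 ≡ 8 (mod 9)
5^6 ≡ 1 (mod 9) ✓
Thus |⟨5⟩| = ord(5) = 6.
The index is φ(9) / ord(5) = 6 / 6 = 1.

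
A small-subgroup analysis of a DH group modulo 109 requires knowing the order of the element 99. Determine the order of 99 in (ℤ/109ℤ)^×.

108

The order of 99 must divide φ(109) = 109 − 1 = 108 = 2^2 · 3^3.
Divisors of 108: 1, 2, 3, 4, 6, 9, 12, 18, 27, 36, 54, 108.
Check 99^d mod 109 for each divisor in increasing order:
99^1 ≡ 99 (mod 109)
99^2 ≡ 100 (mod 109)
99^3 ≡ 90 (mod 109)
99^4 ≡ 81 (mod 109)
99^6 ≡ 34 (mod 109)
99^9 ≡ 8 (mod 109)
99^12 ≡ 66 (mod 109)
99^18 ≡ 64 (mod 109)
99^27 ≡ 76 (mod 109)
99^36 ≡ 63 (mod 109)
99^54 ≡ 108 (mod 109)
99^108 ≡ 1 (mod 109) ✓
The smallest such exponent is 108, so the order of 99 is 108.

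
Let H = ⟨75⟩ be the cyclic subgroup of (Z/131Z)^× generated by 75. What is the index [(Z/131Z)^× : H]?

2

By Lagrange's theorem, ord_131(75) divides φ(131) = 131 − 1 = 130 = 2 · 5 · 13.
Divisors of 130: 1, 2, 5, 10, 13, 26, 65, 130.
Compute 75^d (mod 131) for the divisors d until we hit 1:
75^1 ≡ 75
75^2 ≡ 123
75^5 ≡ 84
75^10 ≡ 113
75^13 ≡ 58
75^26 ≡ 89
75^65 ≡ 1
Thus |⟨75⟩| = ord(75) = 65.
[(Z/131Z)^× : ⟨75⟩] = 130/65 = 2.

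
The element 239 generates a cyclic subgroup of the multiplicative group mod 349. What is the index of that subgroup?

ord(239) | φ(349) = 349 − 1 = 348 = 2^2 · 3 · 29.
Divisors of 348: 1, 2, 3, 4, 6, 12, 29, 58, 87, 116, 174, 348.
Check 239^d mod 349 for each divisor in increasing order:
239^1 ≡ 239 (mod 349)
239^2 ≡ 234 (mod 349)
239^3 ≡ 86 (mod 349)
239^4 ≡ 312 (mod 349)
239^6 ≡ 67 (mod 349)
239^12 ≡ 301 (mod 349)
239^29 ≡ 348 (mod 349)
239^58 ≡ 1 (mod 349) ✓
Thus |⟨239⟩| = ord(239) = 58.
The index is φ(349) / ord(239) = 348 / 58 = 6.

6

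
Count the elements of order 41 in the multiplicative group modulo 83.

40

φ(83) = 83 − 1 = 82 = 2 · 41.
Since (Z/83Z)^× is cyclic of order 82, the number of elements of order d is φ(d) when d | 82 and 0 otherwise.
41 | 82, and φ(41) = 41 − 1 = 40.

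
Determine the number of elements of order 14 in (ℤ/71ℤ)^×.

6

φ(71) = 71 − 1 = 70 = 2 · 5 · 7.
Since (Z/71Z)^× is cyclic of order 70, the number of elements of order d is φ(d) when d | 70 and 0 otherwise.
14 = 2 · 7 divides 70, and φ(14) = 6.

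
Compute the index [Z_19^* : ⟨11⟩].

6

The order of 11 must divide φ(19) = 19 − 1 = 18 = 2 · 3^2.
Divisors of 18: 1, 2, 3, 6, 9, 18.
Check 11^d mod 19 for each divisor in increasing order:
11^1 ≡ 11 (mod 19)
11^2 ≡ 7 (mod 19)
11^3 ≡ 1 (mod 19) ✓
The order of 11 is 3, so the subgroup it generates has 3 elements.
The index is φ(19) / ord(11) = 18 / 3 = 6.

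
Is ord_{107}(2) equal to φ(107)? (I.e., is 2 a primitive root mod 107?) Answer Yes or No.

Yes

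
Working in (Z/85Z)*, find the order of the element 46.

By Lagrange's theorem, ord_85(46) divides φ(85) = φ(5·17) = (5−1)·(17−1) = 4·16 = 64 = 2^6.
Divisors of 64: 1, 2, 4, 8, 16, 32, 64.
Evaluate successive powers at the divisors of 64:
46^1 ≡ 46
46^2 ≡ 76
46^4 ≡ 81
46^8 ≡ 16
46^16 ≡ 1
Hence ord(46) = 16.

16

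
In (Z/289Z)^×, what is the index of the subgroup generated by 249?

17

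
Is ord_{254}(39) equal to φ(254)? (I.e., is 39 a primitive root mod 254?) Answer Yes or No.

φ(254) = φ(2)·φ(127) = 1·126 = 126 = 2 · 3^2 · 7.
An element g generates (Z/254Z)^× iff g^(126/q) ≢ 1 (mod 254) for each prime q ∈ {2, 3, 7}.
39^63 ≡ 253 (mod 254)  [q = 2: ≢ 1 ✓]
39^42 ≡ 19 (mod 254)  [q = 3: ≢ 1 ✓]
39^18 ≡ 129 (mod 254)  [q = 7: ≢ 1 ✓]
Every test exponent gives a nontrivial residue, hence 39 generates the full group.

Yes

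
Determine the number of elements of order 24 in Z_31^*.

0

φ(31) = 31 − 1 = 30 = 2 · 3 · 5.
Since (Z/31Z)^× is cyclic of order 30, the number of elements of order d is φ(d) when d | 30 and 0 otherwise.
Since 24 ∤ 30, the count is 0.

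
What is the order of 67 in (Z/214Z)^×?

ord(67) | φ(214) = φ(2)·φ(107) = 1·106 = 106 = 2 · 53.
Divisors of 106: 1, 2, 53, 106.
Check 67^d mod 214 for each divisor in increasing order:
67^1 ≡ 67
67^2 ≡ 209
67^53 ≡ 213
67^106 ≡ 1
Therefore the multiplicative order of 67 modulo 214 is 106.

106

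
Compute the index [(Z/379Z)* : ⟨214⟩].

3

By Lagrange's theorem, ord_379(214) divides φ(379) = 379 − 1 = 378 = 2 · 3^3 · 7.
Divisors of 378: 1, 2, 3, 6, 7, 9, 14, 18, 21, 27, 42, 54, 63, 126, 189, 378.
Test each divisor d:
214^1 ≡ 214
214^2 ≡ 316
214^3 ≡ 162
214^6 ≡ 93
214^7 ≡ 194
214^9 ≡ 285
214^14 ≡ 115
214^18 ≡ 119
214^21 ≡ 328
214^27 ≡ 184
214^42 ≡ 327
214^54 ≡ 125
214^63 ≡ 378
214^126 ≡ 1
Thus |⟨214⟩| = ord(214) = 126.
Index = |(Z/379Z)^×| / |⟨214⟩| = 378 / 126 = 3.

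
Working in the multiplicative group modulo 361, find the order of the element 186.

342

Since 186 ∈ (Z/361Z)^×, its order divides φ(361) = φ(19^2) = 19·(19−1) = 342 = 2 · 3^2 · 19.
Divisors of 342: 1, 2, 3, 6, 9, 18, 19, 38, 57, 114, 171, 342.
Check 186^d mod 361 for each divisor in increasing order:
186^1 ≡ 186
186^2 ≡ 301
186^3 ≡ 31
186^6 ≡ 239
186^9 ≡ 189
186^18 ≡ 343
186^19 ≡ 262
186^38 ≡ 54
186^57 ≡ 69
186^114 ≡ 68
186^171 ≡ 360
186^342 ≡ 1
Hence ord(186) = 342.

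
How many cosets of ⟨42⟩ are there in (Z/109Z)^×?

ord(42) | φ(109) = 109 − 1 = 108 = 2^2 · 3^3.
Divisors of 108: 1, 2, 3, 4, 6, 9, 12, 18, 27, 36, 54, 108.
Check 42^d mod 109 for each divisor in increasing order:
42^1 ≡ 42 (mod 109)
42^2 ≡ 20 (mod 109)
42^3 ≡ 77 (mod 109)
42^4 ≡ 73 (mod 109)
42^6 ≡ 43 (mod 109)
42^9 ≡ 41 (mod 109)
42^12 ≡ 105 (mod 109)
42^18 ≡ 46 (mod 109)
42^27 ≡ 33 (mod 109)
42^36 ≡ 45 (mod 109)
42^54 ≡ 108 (mod 109)
42^108 ≡ 1 (mod 109) ✓
Thus |⟨42⟩| = ord(42) = 108.
The index is φ(109) / ord(42) = 108 / 108 = 1.

1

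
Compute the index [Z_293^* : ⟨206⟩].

4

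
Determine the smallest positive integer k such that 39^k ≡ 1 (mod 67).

33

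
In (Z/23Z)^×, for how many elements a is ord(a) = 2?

φ(23) = 23 − 1 = 22 = 2 · 11.
In a cyclic group of order 22, there are φ(d) elements of order d for each divisor d of 22, and zero for non-divisors.
2 | 22, and φ(2) = 2 − 1 = 1.

1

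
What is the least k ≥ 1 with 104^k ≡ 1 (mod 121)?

55

ord(104) | φ(121) = φ(11^2) = 11·(11−1) = 110 = 2 · 5 · 11.
Divisors of 110: 1, 2, 5, 10, 11, 22, 55, 110.
Check 104^d mod 121 for each divisor in increasing order:
104^1 ≡ 104
104^2 ≡ 47
104^5 ≡ 78
104^10 ≡ 34
104^11 ≡ 27
104^22 ≡ 3
104^55 ≡ 1
The smallest such exponent is 55, so the order of 104 is 55.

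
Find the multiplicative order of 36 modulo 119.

8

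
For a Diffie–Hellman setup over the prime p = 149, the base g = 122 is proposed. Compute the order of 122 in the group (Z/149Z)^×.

148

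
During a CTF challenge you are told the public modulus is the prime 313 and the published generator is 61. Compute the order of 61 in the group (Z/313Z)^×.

The order of 61 must divide φ(313) = 313 − 1 = 312 = 2^3 · 3 · 13.
Divisors of 312: 1, 2, 3, 4, 6, 8, 12, 13, 24, 26, 39, 52, 78, 104, 156, 312.
Evaluate successive powers at the divisors of 312:
61^1 ≡ 61
61^2 ≡ 278
61^3 ≡ 56
61^4 ≡ 286
61^6 ≡ 6
61^8 ≡ 103
61^12 ≡ 36
61^13 ≡ 5
61^24 ≡ 44
61^26 ≡ 25
61^39 ≡ 125
61^52 ≡ 312
61^78 ≡ 288
61^104 ≡ 1
Hence ord(61) = 104.

104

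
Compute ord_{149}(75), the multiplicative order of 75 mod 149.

148

Since 75 ∈ (Z/149Z)^×, its order divides φ(149) = 149 − 1 = 148 = 2^2 · 37.
Divisors of 148: 1, 2, 4, 37, 74, 148.
Evaluate successive powers at the divisors of 148:
75^1 ≡ 75
75^2 ≡ 112
75^4 ≡ 28
75^37 ≡ 44
75^74 ≡ 148
75^148 ≡ 1
The smallest such exponent is 148, so the order of 75 is 148.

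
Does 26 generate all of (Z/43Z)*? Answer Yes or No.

φ(43) = 43 − 1 = 42 = 2 · 3 · 7.
Test 26^(42/q) mod 43 for each prime factor q of 42:
26^21 ≡ 42 (mod 43)  [q = 2: ≢ 1 ✓]
26^14 ≡ 6 (mod 43)  [q = 3: ≢ 1 ✓]
26^6 ≡ 35 (mod 43)  [q = 7: ≢ 1 ✓]
None equal 1, so ord_43(26) = 42: 26 is a primitive root.

Yes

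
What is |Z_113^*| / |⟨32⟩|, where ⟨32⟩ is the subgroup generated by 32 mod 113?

4

The order of 32 must divide φ(113) = 113 − 1 = 112 = 2^4 · 7.
Divisors of 112: 1, 2, 4, 7, 8, 14, 16, 28, 56, 112.
Test each divisor d:
32^1 ≡ 32 (mod 113)
32^2 ≡ 7 (mod 113)
32^4 ≡ 49 (mod 113)
32^7 ≡ 15 (mod 113)
32^8 ≡ 28 (mod 113)
32^14 ≡ 112 (mod 113)
32^16 ≡ 106 (mod 113)
32^28 ≡ 1 (mod 113) ✓
So ord_113(32) = 28, hence |⟨32⟩| = 28.
[(Z/113Z)^× : ⟨32⟩] = 112/28 = 4.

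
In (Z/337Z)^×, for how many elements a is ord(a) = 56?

φ(337) = 337 − 1 = 336 = 2^4 · 3 · 7.
In a cyclic group of order 336, there are φ(d) elements of order d for each divisor d of 336, and zero for non-divisors.
56 = 2^3 · 7 divides 336, and φ(56) = 24.

24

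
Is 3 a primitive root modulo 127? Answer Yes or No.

Yes

φ(127) = 127 − 1 = 126 = 2 · 3^2 · 7.
Test 3^(126/q) mod 127 for each prime factor q of 126:
3^63 ≡ 126 (mod 127)  [q = 2: ≢ 1 ✓]
3^42 ≡ 107 (mod 127)  [q = 3: ≢ 1 ✓]
3^18 ≡ 4 (mod 127)  [q = 7: ≢ 1 ✓]
Every test exponent gives a nontrivial residue, hence 3 generates the full group.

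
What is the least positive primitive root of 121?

2

φ(121) = φ(11^2) = 11·(11−1) = 110 = 2 · 5 · 11.
Test candidates g = 2, 3, … against the prime factors q ∈ {2, 5, 11} of φ(121): g is a generator iff g^(110/q) ≢ 1 for every such q.
g = 2: 2^55 ≡ 120; 2^22 ≡ 81; 2^10 ≡ 56 — none is 1, so 2 is a primitive root.
Hence the least primitive root of 121 is 2.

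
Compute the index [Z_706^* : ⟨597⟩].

4

By Lagrange's theorem, ord_706(597) divides φ(706) = φ(2)·φ(353) = 1·352 = 352 = 2^5 · 11.
Divisors of 352: 1, 2, 4, 8, 11, 16, 22, 32, 44, 88, 176, 352.
Evaluate successive powers at the divisors of 352:
597^1 ≡ 597
597^2 ≡ 585
597^4 ≡ 521
597^8 ≡ 337
597^11 ≡ 423
597^16 ≡ 609
597^22 ≡ 311
597^32 ≡ 231
597^44 ≡ 705
597^88 ≡ 1
The order of 597 is 88, so the subgroup it generates has 88 elements.
Index = |(Z/706Z)^×| / |⟨597⟩| = 352 / 88 = 4.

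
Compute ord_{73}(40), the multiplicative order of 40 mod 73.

72

The order of 40 must divide φ(73) = 73 − 1 = 72 = 2^3 · 3^2.
Divisors of 72: 1, 2, 3, 4, 6, 8, 9, 12, 18, 24, 36, 72.
Evaluate successive powers at the divisors of 72:
40^1 ≡ 40 (mod 73)
40^2 ≡ 67 (mod 73)
40^3 ≡ 52 (mod 73)
40^4 ≡ 36 (mod 73)
40^6 ≡ 3 (mod 73)
40^8 ≡ 55 (mod 73)
40^9 ≡ 10 (mod 73)
40^12 ≡ 9 (mod 73)
40^18 ≡ 27 (mod 73)
40^24 ≡ 8 (mod 73)
40^36 ≡ 72 (mod 73)
40^72 ≡ 1 (mod 73) ✓
Therefore the multiplicative order of 40 modulo 73 is 72.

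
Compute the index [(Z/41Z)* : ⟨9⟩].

10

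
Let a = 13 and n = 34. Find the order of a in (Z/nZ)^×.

4

ord(13) | φ(34) = φ(2)·φ(17) = 1·16 = 16 = 2^4.
Divisors of 16: 1, 2, 4, 8, 16.
Evaluate successive powers at the divisors of 16:
13^1 ≡ 13
13^2 ≡ 33
13^4 ≡ 1
The smallest such exponent is 4, so the order of 13 is 4.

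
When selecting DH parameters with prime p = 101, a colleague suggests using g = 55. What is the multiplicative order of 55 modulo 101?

100

The order of 55 must divide φ(101) = 101 − 1 = 100 = 2^2 · 5^2.
Divisors of 100: 1, 2, 4, 5, 10, 20, 25, 50, 100.
Evaluate successive powers at the divisors of 100:
55^1 ≡ 55 (mod 101)
55^2 ≡ 96 (mod 101)
55^4 ≡ 25 (mod 101)
55^5 ≡ 62 (mod 101)
55^10 ≡ 6 (mod 101)
55^20 ≡ 36 (mod 101)
55^25 ≡ 10 (mod 101)
55^50 ≡ 100 (mod 101)
55^100 ≡ 1 (mod 101) ✓
Hence ord(55) = 100.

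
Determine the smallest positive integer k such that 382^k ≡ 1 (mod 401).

400

ord(382) | φ(401) = 401 − 1 = 400 = 2^4 · 5^2.
Divisors of 400: 1, 2, 4, 5, 8, 10, 16, 20, 25, 40, 50, 80, 100, 200, 400.
Check 382^d mod 401 for each divisor in increasing order:
382^1 ≡ 382
382^2 ≡ 361
382^4 ≡ 397
382^5 ≡ 76
382^8 ≡ 16
382^10 ≡ 162
382^16 ≡ 256
382^20 ≡ 179
382^25 ≡ 371
382^40 ≡ 362
382^50 ≡ 98
382^80 ≡ 318
382^100 ≡ 381
382^200 ≡ 400
382^400 ≡ 1
Therefore the multiplicative order of 382 modulo 401 is 400.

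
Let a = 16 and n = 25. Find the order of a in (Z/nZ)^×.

ord(16) | φ(25) = φ(5^2) = 5·(5−1) = 20 = 2^2 · 5.
Divisors of 20: 1, 2, 4, 5, 10, 20.
Evaluate successive powers at the divisors of 20:
16^1 ≡ 16 (mod 25)
16^2 ≡ 6 (mod 25)
16^4 ≡ 11 (mod 25)
16^5 ≡ 1 (mod 25) ✓
So ord_25(16) = 5.

5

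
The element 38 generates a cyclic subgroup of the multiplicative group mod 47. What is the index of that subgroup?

By Lagrange's theorem, ord_47(38) divides φ(47) = 47 − 1 = 46 = 2 · 23.
Divisors of 46: 1, 2, 23, 46.
Compute 38^d (mod 47) for the divisors d until we hit 1:
38^1 ≡ 38 (mod 47)
38^2 ≡ 34 (mod 47)
38^23 ≡ 46 (mod 47)
38^46 ≡ 1 (mod 47) ✓
The order of 38 is 46, so the subgroup it generates has 46 elements.
Index = |(Z/47Z)^×| / |⟨38⟩| = 46 / 46 = 1.

1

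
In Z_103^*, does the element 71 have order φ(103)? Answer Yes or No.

Yes

φ(103) = 103 − 1 = 102 = 2 · 3 · 17.
It suffices to check that the order of 71 is not a proper divisor of 102: compute 71^(102/q) for q ∈ {2, 3, 17}.
71^51 ≡ 102 (mod 103)  [q = 2: ≢ 1 ✓]
71^34 ≡ 56 (mod 103)  [q = 3: ≢ 1 ✓]
71^6 ≡ 93 (mod 103)  [q = 17: ≢ 1 ✓]
All checks pass, so 71 has order 102 and is a primitive root modulo 103.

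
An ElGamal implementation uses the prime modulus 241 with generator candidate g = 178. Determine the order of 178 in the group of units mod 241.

48

Since 178 ∈ (Z/241Z)^×, its order divides φ(241) = 241 − 1 = 240 = 2^4 · 3 · 5.
Divisors of 240: 1, 2, 3, 4, 5, 6, 8, 10, 12, 15, 16, 20, 24, 30, 40, 48, 60, 80, 120, 240.
Test each divisor d:
178^1 ≡ 178
178^2 ≡ 113
178^3 ≡ 111
178^4 ≡ 237
178^5 ≡ 11
178^6 ≡ 30
178^8 ≡ 16
178^10 ≡ 121
178^12 ≡ 177
178^15 ≡ 126
178^16 ≡ 15
178^20 ≡ 181
178^24 ≡ 240
178^30 ≡ 211
178^40 ≡ 226
178^48 ≡ 1
The smallest such exponent is 48, so the order of 178 is 48.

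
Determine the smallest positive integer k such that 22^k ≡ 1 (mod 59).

29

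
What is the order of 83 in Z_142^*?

35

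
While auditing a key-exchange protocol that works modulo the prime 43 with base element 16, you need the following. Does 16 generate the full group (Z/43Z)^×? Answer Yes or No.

No

φ(43) = 43 − 1 = 42 = 2 · 3 · 7.
16 is a primitive root mod 43 iff 16^(φ(43)/q) ≢ 1 for every prime q | φ(43), i.e. q ∈ {2, 3, 7}.
16^21 ≡ 1 (mod 43)  [q = 2: ≡ 1 ✗]
16^14 ≡ 1 (mod 43)  [q = 3: ≡ 1 ✗]
16^6 ≡ 35 (mod 43)  [q = 7: ≢ 1 ✓]
The check at q = 2 fails, so 16 generates a proper subgroup.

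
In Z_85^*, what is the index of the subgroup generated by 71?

By Lagrange's theorem, ord_85(71) divides φ(85) = φ(5·17) = (5−1)·(17−1) = 4·16 = 64 = 2^6.
Divisors of 64: 1, 2, 4, 8, 16, 32, 64.
Check 71^d mod 85 for each divisor in increasing order:
71^1 ≡ 71 (mod 85)
71^2 ≡ 26 (mod 85)
71^4 ≡ 81 (mod 85)
71^8 ≡ 16 (mod 85)
71^16 ≡ 1 (mod 85) ✓
So ord_85(71) = 16, hence |⟨71⟩| = 16.
Index = |(Z/85Z)^×| / |⟨71⟩| = 64 / 16 = 4.

4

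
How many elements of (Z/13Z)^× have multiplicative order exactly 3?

2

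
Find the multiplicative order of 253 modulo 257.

The order of 253 must divide φ(257) = 257 − 1 = 256 = 2^8.
Divisors of 256: 1, 2, 4, 8, 16, 32, 64, 128, 256.
Evaluate successive powers at the divisors of 256:
253^1 ≡ 253 (mod 257)
253^2 ≡ 16 (mod 257)
253^4 ≡ 256 (mod 257)
253^8 ≡ 1 (mod 257) ✓
The smallest such exponent is 8, so the order of 253 is 8.

8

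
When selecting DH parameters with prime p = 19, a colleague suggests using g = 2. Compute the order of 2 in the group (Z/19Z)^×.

The order of 2 must divide φ(19) = 19 − 1 = 18 = 2 · 3^2.
Divisors of 18: 1, 2, 3, 6, 9, 18.
Compute 2^d (mod 19) for the divisors d until we hit 1:
2^1 ≡ 2
2^2 ≡ 4
2^3 ≡ 8
2^6 ≡ 7
2^9 ≡ 18
2^18 ≡ 1
So ord_19(2) = 18.

18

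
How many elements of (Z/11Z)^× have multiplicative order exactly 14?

0

φ(11) = 11 − 1 = 10 = 2 · 5.
(Z/11Z)^× is cyclic (|G| = 10); a cyclic group of order m has exactly φ(d) elements of each order d | m, and none otherwise.
14 does not divide 10, so no element of (Z/11Z)^× has order 14.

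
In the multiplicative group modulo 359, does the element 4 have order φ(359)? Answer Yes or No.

φ(359) = 359 − 1 = 358 = 2 · 179.
Test 4^(358/q) mod 359 for each prime factor q of 358:
4^179 ≡ 1 (mod 359)  [q = 2: ≡ 1 ✗]
4^2 ≡ 16 (mod 359)  [q = 179: ≢ 1 ✓]
The check at q = 2 fails, so 4 generates a proper subgroup.

No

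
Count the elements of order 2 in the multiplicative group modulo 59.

φ(59) = 59 − 1 = 58 = 2 · 29.
(Z/59Z)^× is cyclic (|G| = 58); a cyclic group of order m has exactly φ(d) elements of each order d | m, and none otherwise.
2 | 58, and φ(2) = 2 − 1 = 1.

1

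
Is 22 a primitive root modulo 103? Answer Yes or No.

No

φ(103) = 103 − 1 = 102 = 2 · 3 · 17.
It suffices to check that the order of 22 is not a proper divisor of 102: compute 22^(102/q) for q ∈ {2, 3, 17}.
22^51 ≡ 102 (mod 103)  [q = 2: ≢ 1 ✓]
22^34 ≡ 1 (mod 103)  [q = 3: ≡ 1 ✗]
22^6 ≡ 79 (mod 103)  [q = 17: ≢ 1 ✓]
22^34 ≡ 1 shows ord(22) | 34, strictly less than φ(103); not a primitive root.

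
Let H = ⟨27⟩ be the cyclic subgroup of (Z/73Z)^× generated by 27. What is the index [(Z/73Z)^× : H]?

Since 27 ∈ (Z/73Z)^×, its order divides φ(73) = 73 − 1 = 72 = 2^3 · 3^2.
Divisors of 72: 1, 2, 3, 4, 6, 8, 9, 12, 18, 24, 36, 72.
Test each divisor d:
27^1 ≡ 27 (mod 73)
27^2 ≡ 72 (mod 73)
27^3 ≡ 46 (mod 73)
27^4 ≡ 1 (mod 73) ✓
So ord_73(27) = 4, hence |⟨27⟩| = 4.
The index is φ(73) / ord(27) = 72 / 4 = 18.

18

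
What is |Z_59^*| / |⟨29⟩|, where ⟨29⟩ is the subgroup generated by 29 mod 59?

2

The order of 29 must divide φ(59) = 59 − 1 = 58 = 2 · 29.
Divisors of 58: 1, 2, 29, 58.
Evaluate successive powers at the divisors of 58:
29^1 ≡ 29 (mod 59)
29^2 ≡ 15 (mod 59)
29^29 ≡ 1 (mod 59) ✓
So ord_59(29) = 29, hence |⟨29⟩| = 29.
[(Z/59Z)^× : ⟨29⟩] = 58/29 = 2.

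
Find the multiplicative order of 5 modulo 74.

36

ord(5) | φ(74) = φ(2)·φ(37) = 1·36 = 36 = 2^2 · 3^2.
Divisors of 36: 1, 2, 3, 4, 6, 9, 12, 18, 36.
Test each divisor d:
5^1 ≡ 5 (mod 74)
5^2 ≡ 25 (mod 74)
5^3 ≡ 51 (mod 74)
5^4 ≡ 33 (mod 74)
5^6 ≡ 11 (mod 74)
5^9 ≡ 43 (mod 74)
5^12 ≡ 47 (mod 74)
5^18 ≡ 73 (mod 74)
5^36 ≡ 1 (mod 74) ✓
So ord_74(5) = 36.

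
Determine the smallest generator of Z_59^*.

2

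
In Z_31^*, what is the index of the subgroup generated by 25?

The order of 25 must divide φ(31) = 31 − 1 = 30 = 2 · 3 · 5.
Divisors of 30: 1, 2, 3, 5, 6, 10, 15, 30.
Evaluate successive powers at the divisors of 30:
25^1 ≡ 25 (mod 31)
25^2 ≡ 5 (mod 31)
25^3 ≡ 1 (mod 31) ✓
The order of 25 is 3, so the subgroup it generates has 3 elements.
The index is φ(31) / ord(25) = 30 / 3 = 10.

10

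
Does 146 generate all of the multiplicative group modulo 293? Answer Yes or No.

φ(293) = 293 − 1 = 292 = 2^2 · 73.
Test 146^(292/q) mod 293 for each prime factor q of 292:
146^146 ≡ 292 (mod 293)  [q = 2: ≢ 1 ✓]
146^4 ≡ 55 (mod 293)  [q = 73: ≢ 1 ✓]
None equal 1, so ord_293(146) = 292: 146 is a primitive root.

Yes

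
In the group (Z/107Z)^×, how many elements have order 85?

φ(107) = 107 − 1 = 106 = 2 · 53.
In a cyclic group of order 106, there are φ(d) elements of order d for each divisor d of 106, and zero for non-divisors.
85 does not divide 106, so no element of (Z/107Z)^× has order 85.

0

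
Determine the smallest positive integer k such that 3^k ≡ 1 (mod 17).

16

The order of 3 must divide φ(17) = 17 − 1 = 16 = 2^4.
Divisors of 16: 1, 2, 4, 8, 16.
Check 3^d mod 17 for each divisor in increasing order:
3^1 ≡ 3
3^2 ≡ 9
3^4 ≡ 13
3^8 ≡ 16
3^16 ≡ 1
So ord_17(3) = 16.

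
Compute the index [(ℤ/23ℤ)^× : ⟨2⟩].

2

The order of 2 must divide φ(23) = 23 − 1 = 22 = 2 · 11.
Divisors of 22: 1, 2, 11, 22.
Compute 2^d (mod 23) for the divisors d until we hit 1:
2^1 ≡ 2 (mod 23)
2^2 ≡ 4 (mod 23)
2^11 ≡ 1 (mod 23) ✓
The order of 2 is 11, so the subgroup it generates has 11 elements.
Index = |(Z/23Z)^×| / |⟨2⟩| = 22 / 11 = 2.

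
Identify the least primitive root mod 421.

φ(421) = 421 − 1 = 420 = 2^2 · 3 · 5 · 7.
Test candidates g = 2, 3, … against the prime factors q ∈ {2, 3, 5, 7} of φ(421): g is a generator iff g^(420/q) ≢ 1 for every such q.
g = 2: 2^210 ≡ 420; 2^140 ≡ 400; 2^84 ≡ 279; 2^60 ≡ 370 — none is 1, so 2 is a primitive root.
Hence the least primitive root of 421 is 2.

2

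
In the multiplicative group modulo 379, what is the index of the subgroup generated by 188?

ord(188) | φ(379) = 379 − 1 = 378 = 2 · 3^3 · 7.
Divisors of 378: 1, 2, 3, 6, 7, 9, 14, 18, 21, 27, 42, 54, 63, 126, 189, 378.
Check 188^d mod 379 for each divisor in increasing order:
188^1 ≡ 188 (mod 379)
188^2 ≡ 97 (mod 379)
188^3 ≡ 44 (mod 379)
188^6 ≡ 41 (mod 379)
188^7 ≡ 128 (mod 379)
188^9 ≡ 288 (mod 379)
188^14 ≡ 87 (mod 379)
188^18 ≡ 322 (mod 379)
188^21 ≡ 145 (mod 379)
188^27 ≡ 260 (mod 379)
188^42 ≡ 180 (mod 379)
188^54 ≡ 138 (mod 379)
188^63 ≡ 328 (mod 379)
188^126 ≡ 327 (mod 379)
188^189 ≡ 378 (mod 379)
188^378 ≡ 1 (mod 379) ✓
Thus |⟨188⟩| = ord(188) = 378.
Index = |(Z/379Z)^×| / |⟨188⟩| = 378 / 378 = 1.

1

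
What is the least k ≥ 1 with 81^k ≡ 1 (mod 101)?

25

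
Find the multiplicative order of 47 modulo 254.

By Lagrange's theorem, ord_254(47) divides φ(254) = φ(2)·φ(127) = 1·126 = 126 = 2 · 3^2 · 7.
Divisors of 126: 1, 2, 3, 6, 7, 9, 14, 18, 21, 42, 63, 126.
Compute 47^d (mod 254) for the divisors d until we hit 1:
47^1 ≡ 47
47^2 ≡ 177
47^3 ≡ 191
47^6 ≡ 159
47^7 ≡ 107
47^9 ≡ 143
47^14 ≡ 19
47^18 ≡ 129
47^21 ≡ 1
Therefore the multiplicative order of 47 modulo 254 is 21.

21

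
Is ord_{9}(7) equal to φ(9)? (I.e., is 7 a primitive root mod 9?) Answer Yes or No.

φ(9) = φ(3^2) = 3·(3−1) = 6 = 2 · 3.
It suffices to check that the order of 7 is not a proper divisor of 6: compute 7^(6/q) for q ∈ {2, 3}.
7^3 ≡ 1 (mod 9)  [q = 2: ≡ 1 ✗]
7^2 ≡ 4 (mod 9)  [q = 3: ≢ 1 ✓]
7^3 ≡ 1 shows ord(7) | 3, strictly less than φ(9); not a primitive root.

No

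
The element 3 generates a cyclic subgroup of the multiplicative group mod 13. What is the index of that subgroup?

4

By Lagrange's theorem, ord_13(3) divides φ(13) = 13 − 1 = 12 = 2^2 · 3.
Divisors of 12: 1, 2, 3, 4, 6, 12.
Check 3^d mod 13 for each divisor in increasing order:
3^1 ≡ 3 (mod 13)
3^2 ≡ 9 (mod 13)
3^3 ≡ 1 (mod 13) ✓
Thus |⟨3⟩| = ord(3) = 3.
[(Z/13Z)^× : ⟨3⟩] = 12/3 = 4.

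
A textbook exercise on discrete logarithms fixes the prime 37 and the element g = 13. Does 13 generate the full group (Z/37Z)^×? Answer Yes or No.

φ(37) = 37 − 1 = 36 = 2^2 · 3^2.
An element g generates (Z/37Z)^× iff g^(36/q) ≢ 1 (mod 37) for each prime q ∈ {2, 3}.
13^18 ≡ 36 (mod 37)  [q = 2: ≢ 1 ✓]
13^12 ≡ 10 (mod 37)  [q = 3: ≢ 1 ✓]
Every test exponent gives a nontrivial residue, hence 13 generates the full group.

Yes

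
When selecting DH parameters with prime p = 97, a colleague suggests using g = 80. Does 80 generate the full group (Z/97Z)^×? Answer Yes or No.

Yes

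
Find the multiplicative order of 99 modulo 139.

69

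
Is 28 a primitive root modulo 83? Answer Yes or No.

No

φ(83) = 83 − 1 = 82 = 2 · 41.
It suffices to check that the order of 28 is not a proper divisor of 82: compute 28^(82/q) for q ∈ {2, 41}.
28^41 ≡ 1 (mod 83)  [q = 2: ≡ 1 ✗]
28^2 ≡ 37 (mod 83)  [q = 41: ≢ 1 ✓]
Since 28^41 ≡ 1, the order of 28 divides 41 < 82, so 28 is not a primitive root.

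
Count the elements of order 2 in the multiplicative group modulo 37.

φ(37) = 37 − 1 = 36 = 2^2 · 3^2.
(Z/37Z)^× is cyclic (|G| = 36); a cyclic group of order m has exactly φ(d) elements of each order d | m, and none otherwise.
2 | 36, and φ(2) = 2 − 1 = 1.

1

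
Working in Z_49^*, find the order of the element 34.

14

The order of 34 must divide φ(49) = φ(7^2) = 7·(7−1) = 42 = 2 · 3 · 7.
Divisors of 42: 1, 2, 3, 6, 7, 14, 21, 42.
Check 34^d mod 49 for each divisor in increasing order:
34^1 ≡ 34 (mod 49)
34^2 ≡ 29 (mod 49)
34^3 ≡ 6 (mod 49)
34^6 ≡ 36 (mod 49)
34^7 ≡ 48 (mod 49)
34^14 ≡ 1 (mod 49) ✓
The smallest such exponent is 14, so the order of 34 is 14.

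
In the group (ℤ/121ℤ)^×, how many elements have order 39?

φ(121) = φ(11^2) = 11·(11−1) = 110 = 2 · 5 · 11.
Since (Z/121Z)^× is cyclic of order 110, the number of elements of order d is φ(d) when d | 110 and 0 otherwise.
Since 39 ∤ 110, the count is 0.

0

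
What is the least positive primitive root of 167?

5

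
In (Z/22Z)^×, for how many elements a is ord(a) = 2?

1

φ(22) = φ(2)·φ(11) = 1·10 = 10 = 2 · 5.
Since (Z/22Z)^× is cyclic of order 10, the number of elements of order d is φ(d) when d | 10 and 0 otherwise.
2 | 10, and φ(2) = 2 − 1 = 1.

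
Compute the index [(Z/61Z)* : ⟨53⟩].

3

Since 53 ∈ (Z/61Z)^×, its order divides φ(61) = 61 − 1 = 60 = 2^2 · 3 · 5.
Divisors of 60: 1, 2, 3, 4, 5, 6, 10, 12, 15, 20, 30, 60.
Evaluate successive powers at the divisors of 60:
53^1 ≡ 53 (mod 61)
53^2 ≡ 3 (mod 61)
53^3 ≡ 37 (mod 61)
53^4 ≡ 9 (mod 61)
53^5 ≡ 50 (mod 61)
53^6 ≡ 27 (mod 61)
53^10 ≡ 60 (mod 61)
53^12 ≡ 58 (mod 61)
53^15 ≡ 11 (mod 61)
53^20 ≡ 1 (mod 61) ✓
The order of 53 is 20, so the subgroup it generates has 20 elements.
The index is φ(61) / ord(53) = 60 / 20 = 3.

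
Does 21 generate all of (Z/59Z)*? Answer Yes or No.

φ(59) = 59 − 1 = 58 = 2 · 29.
21 is a primitive root mod 59 iff 21^(φ(59)/q) ≢ 1 for every prime q | φ(59), i.e. q ∈ {2, 29}.
21^29 ≡ 1 (mod 59)  [q = 2: ≡ 1 ✗]
21^2 ≡ 28 (mod 59)  [q = 29: ≢ 1 ✓]
The check at q = 2 fails, so 21 generates a proper subgroup.

No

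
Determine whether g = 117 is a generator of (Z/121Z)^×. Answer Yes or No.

φ(121) = φ(11^2) = 11·(11−1) = 110 = 2 · 5 · 11.
117 is a primitive root mod 121 iff 117^(φ(121)/q) ≢ 1 for every prime q | φ(121), i.e. q ∈ {2, 5, 11}.
117^55 ≡ 120 (mod 121)  [q = 2: ≢ 1 ✓]
117^22 ≡ 27 (mod 121)  [q = 5: ≢ 1 ✓]
117^10 ≡ 111 (mod 121)  [q = 11: ≢ 1 ✓]
All checks pass, so 117 has order 110 and is a primitive root modulo 121.

Yes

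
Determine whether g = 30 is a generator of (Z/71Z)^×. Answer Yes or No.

φ(71) = 71 − 1 = 70 = 2 · 5 · 7.
Test 30^(70/q) mod 71 for each prime factor q of 70:
30^35 ≡ 1 (mod 71)  [q = 2: ≡ 1 ✗]
30^14 ≡ 1 (mod 71)  [q = 5: ≡ 1 ✗]
30^10 ≡ 20 (mod 71)  [q = 7: ≢ 1 ✓]
Since 30^35 ≡ 1, the order of 30 divides 35 < 70, so 30 is not a primitive root.

No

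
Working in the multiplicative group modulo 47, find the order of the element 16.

By Lagrange's theorem, ord_47(16) divides φ(47) = 47 − 1 = 46 = 2 · 23.
Divisors of 46: 1, 2, 23, 46.
Check 16^d mod 47 for each divisor in increasing order:
16^1 ≡ 16 (mod 47)
16^2 ≡ 21 (mod 47)
16^23 ≡ 1 (mod 47) ✓
So ord_47(16) = 23.

23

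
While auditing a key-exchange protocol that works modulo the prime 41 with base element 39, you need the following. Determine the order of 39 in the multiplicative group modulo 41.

20

ord(39) | φ(41) = 41 − 1 = 40 = 2^3 · 5.
Divisors of 40: 1, 2, 4, 5, 8, 10, 20, 40.
Test each divisor d:
39^1 ≡ 39 (mod 41)
39^2 ≡ 4 (mod 41)
39^4 ≡ 16 (mod 41)
39^5 ≡ 9 (mod 41)
39^8 ≡ 10 (mod 41)
39^10 ≡ 40 (mod 41)
39^20 ≡ 1 (mod 41) ✓
The smallest such exponent is 20, so the order of 39 is 20.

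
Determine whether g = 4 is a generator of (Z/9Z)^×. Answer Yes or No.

No

φ(9) = φ(3^2) = 3·(3−1) = 6 = 2 · 3.
An element g generates (Z/9Z)^× iff g^(6/q) ≢ 1 (mod 9) for each prime q ∈ {2, 3}.
4^3 ≡ 1 (mod 9)  [q = 2: ≡ 1 ✗]
4^2 ≡ 7 (mod 9)  [q = 3: ≢ 1 ✓]
The check at q = 2 fails, so 4 generates a proper subgroup.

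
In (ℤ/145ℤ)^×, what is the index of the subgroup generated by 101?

By Lagrange's theorem, ord_145(101) divides φ(145) = φ(5·29) = (5−1)·(29−1) = 4·28 = 112 = 2^4 · 7.
Divisors of 112: 1, 2, 4, 7, 8, 14, 16, 28, 56, 112.
Test each divisor d:
101^1 ≡ 101
101^2 ≡ 51
101^4 ≡ 136
101^7 ≡ 41
101^8 ≡ 81
101^14 ≡ 86
101^16 ≡ 36
101^28 ≡ 1
Thus |⟨101⟩| = ord(101) = 28.
[(Z/145Z)^× : ⟨101⟩] = 112/28 = 4.

4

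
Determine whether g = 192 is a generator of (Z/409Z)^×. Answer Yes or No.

No

φ(409) = 409 − 1 = 408 = 2^3 · 3 · 17.
Test 192^(408/q) mod 409 for each prime factor q of 408:
192^204 ≡ 1 (mod 409)  [q = 2: ≡ 1 ✗]
192^136 ≡ 53 (mod 409)  [q = 3: ≢ 1 ✓]
192^24 ≡ 1 (mod 409)  [q = 17: ≡ 1 ✗]
The check at q = 2 fails, so 192 generates a proper subgroup.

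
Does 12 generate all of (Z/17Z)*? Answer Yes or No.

φ(17) = 17 − 1 = 16 = 2^4.
12 is a primitive root mod 17 iff 12^(φ(17)/q) ≢ 1 for every prime q | φ(17), i.e. q ∈ {2}.
12^8 ≡ 16 (mod 17)  [q = 2: ≢ 1 ✓]
None equal 1, so ord_17(12) = 16: 12 is a primitive root.

Yes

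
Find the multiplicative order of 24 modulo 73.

12

The order of 24 must divide φ(73) = 73 − 1 = 72 = 2^3 · 3^2.
Divisors of 72: 1, 2, 3, 4, 6, 8, 9, 12, 18, 24, 36, 72.
Check 24^d mod 73 for each divisor in increasing order:
24^1 ≡ 24 (mod 73)
24^2 ≡ 65 (mod 73)
24^3 ≡ 27 (mod 73)
24^4 ≡ 64 (mod 73)
24^6 ≡ 72 (mod 73)
24^8 ≡ 8 (mod 73)
24^9 ≡ 46 (mod 73)
24^12 ≡ 1 (mod 73) ✓
The smallest such exponent is 12, so the order of 24 is 12.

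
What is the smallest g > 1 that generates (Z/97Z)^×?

φ(97) = 97 − 1 = 96 = 2^5 · 3.
Test candidates g = 2, 3, … against the prime factors q ∈ {2, 3} of φ(97): g is a generator iff g^(96/q) ≢ 1 for every such q.
g = 2: 2^48 ≡ 1 — hits 1, so not a primitive root.
g = 3: 3^48 ≡ 1 — hits 1, so not a primitive root.
g = 4: 4^48 ≡ 1 — hits 1, so not a primitive root.
g = 5: 5^48 ≡ 96; 5^32 ≡ 35 — none is 1, so 5 is a primitive root.
Hence the least primitive root of 97 is 5.

5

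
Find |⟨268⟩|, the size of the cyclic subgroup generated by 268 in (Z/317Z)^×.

158

Since 268 ∈ (Z/317Z)^×, its order divides φ(317) = 317 − 1 = 316 = 2^2 · 79.
Divisors of 316: 1, 2, 4, 79, 158, 316.
Test each divisor d:
268^1 ≡ 268 (mod 317)
268^2 ≡ 182 (mod 317)
268^4 ≡ 156 (mod 317)
268^79 ≡ 316 (mod 317)
268^158 ≡ 1 (mod 317) ✓
Hence ord(268) = 158.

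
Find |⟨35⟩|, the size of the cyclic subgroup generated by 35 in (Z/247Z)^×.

9

Since 35 ∈ (Z/247Z)^×, its order divides φ(247) = φ(13·19) = (13−1)·(19−1) = 12·18 = 216 = 2^3 · 3^3.
Divisors of 216: 1, 2, 3, 4, 6, 8, 9, 12, 18, 24, 27, 36, 54, 72, 108, 216.
Compute 35^d (mod 247) for the divisors d until we hit 1:
35^1 ≡ 35 (mod 247)
35^2 ≡ 237 (mod 247)
35^3 ≡ 144 (mod 247)
35^4 ≡ 100 (mod 247)
35^6 ≡ 235 (mod 247)
35^8 ≡ 120 (mod 247)
35^9 ≡ 1 (mod 247) ✓
Hence ord(35) = 9.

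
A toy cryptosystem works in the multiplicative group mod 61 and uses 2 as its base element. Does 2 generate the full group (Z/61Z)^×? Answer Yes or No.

Yes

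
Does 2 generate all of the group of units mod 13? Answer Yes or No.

Yes

φ(13) = 13 − 1 = 12 = 2^2 · 3.
It suffices to check that the order of 2 is not a proper divisor of 12: compute 2^(12/q) for q ∈ {2, 3}.
2^6 ≡ 12 (mod 13)  [q = 2: ≢ 1 ✓]
2^4 ≡ 3 (mod 13)  [q = 3: ≢ 1 ✓]
None equal 1, so ord_13(2) = 12: 2 is a primitive root.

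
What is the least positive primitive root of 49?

3

φ(49) = φ(7^2) = 7·(7−1) = 42 = 2 · 3 · 7.
Test candidates g = 2, 3, … against the prime factors q ∈ {2, 3, 7} of φ(49): g is a generator iff g^(42/q) ≢ 1 for every such q.
g = 2: 2^21 ≡ 1 — hits 1, so not a primitive root.
g = 3: 3^21 ≡ 48; 3^14 ≡ 30; 3^6 ≡ 43 — none is 1, so 3 is a primitive root.
So 3 is the smallest generator of (Z/49Z)^×.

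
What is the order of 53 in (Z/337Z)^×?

By Lagrange's theorem, ord_337(53) divides φ(337) = 337 − 1 = 336 = 2^4 · 3 · 7.
Divisors of 336: 1, 2, 3, 4, 6, 7, 8, 12, 14, 16, 21, 24, 28, 42, 48, 56, 84, 112, 168, 336.
Test each divisor d:
53^1 ≡ 53 (mod 337)
53^2 ≡ 113 (mod 337)
53^3 ≡ 260 (mod 337)
53^4 ≡ 300 (mod 337)
53^6 ≡ 200 (mod 337)
53^7 ≡ 153 (mod 337)
53^8 ≡ 21 (mod 337)
53^12 ≡ 234 (mod 337)
53^14 ≡ 156 (mod 337)
53^16 ≡ 104 (mod 337)
53^21 ≡ 278 (mod 337)
53^24 ≡ 162 (mod 337)
53^28 ≡ 72 (mod 337)
53^42 ≡ 111 (mod 337)
53^48 ≡ 295 (mod 337)
53^56 ≡ 129 (mod 337)
53^84 ≡ 189 (mod 337)
53^112 ≡ 128 (mod 337)
53^168 ≡ 336 (mod 337)
53^336 ≡ 1 (mod 337) ✓
Therefore the multiplicative order of 53 modulo 337 is 336.

336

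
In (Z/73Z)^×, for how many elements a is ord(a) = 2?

φ(73) = 73 − 1 = 72 = 2^3 · 3^2.
In a cyclic group of order 72, there are φ(d) elements of order d for each divisor d of 72, and zero for non-divisors.
2 | 72, and φ(2) = 2 − 1 = 1.

1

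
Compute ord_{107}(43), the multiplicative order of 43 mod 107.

106

By Lagrange's theorem, ord_107(43) divides φ(107) = 107 − 1 = 106 = 2 · 53.
Divisors of 106: 1, 2, 53, 106.
Check 43^d mod 107 for each divisor in increasing order:
43^1 ≡ 43 (mod 107)
43^2 ≡ 30 (mod 107)
43^53 ≡ 106 (mod 107)
43^106 ≡ 1 (mod 107) ✓
Therefore the multiplicative order of 43 modulo 107 is 106.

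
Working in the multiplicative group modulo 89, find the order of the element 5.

ord(5) | φ(89) = 89 − 1 = 88 = 2^3 · 11.
Divisors of 88: 1, 2, 4, 8, 11, 22, 44, 88.
Check 5^d mod 89 for each divisor in increasing order:
5^1 ≡ 5
5^2 ≡ 25
5^4 ≡ 2
5^8 ≡ 4
5^11 ≡ 55
5^22 ≡ 88
5^44 ≡ 1
The smallest such exponent is 44, so the order of 5 is 44.

44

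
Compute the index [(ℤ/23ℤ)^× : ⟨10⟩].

1

The order of 10 must divide φ(23) = 23 − 1 = 22 = 2 · 11.
Divisors of 22: 1, 2, 11, 22.
Test each divisor d:
10^1 ≡ 10
10^2 ≡ 8
10^11 ≡ 22
10^22 ≡ 1
So ord_23(10) = 22, hence |⟨10⟩| = 22.
The index is φ(23) / ord(10) = 22 / 22 = 1.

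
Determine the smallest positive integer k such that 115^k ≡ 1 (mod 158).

39

The order of 115 must divide φ(158) = φ(2)·φ(79) = 1·78 = 78 = 2 · 3 · 13.
Divisors of 78: 1, 2, 3, 6, 13, 26, 39, 78.
Compute 115^d (mod 158) for the divisors d until we hit 1:
115^1 ≡ 115
115^2 ≡ 111
115^3 ≡ 125
115^6 ≡ 141
115^13 ≡ 55
115^26 ≡ 23
115^39 ≡ 1
The smallest such exponent is 39, so the order of 115 is 39.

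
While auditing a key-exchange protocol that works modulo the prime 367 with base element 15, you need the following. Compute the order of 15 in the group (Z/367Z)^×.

61

By Lagrange's theorem, ord_367(15) divides φ(367) = 367 − 1 = 366 = 2 · 3 · 61.
Divisors of 366: 1, 2, 3, 6, 61, 122, 183, 366.
Evaluate successive powers at the divisors of 366:
15^1 ≡ 15
15^2 ≡ 225
15^3 ≡ 72
15^6 ≡ 46
15^61 ≡ 1
The smallest such exponent is 61, so the order of 15 is 61.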